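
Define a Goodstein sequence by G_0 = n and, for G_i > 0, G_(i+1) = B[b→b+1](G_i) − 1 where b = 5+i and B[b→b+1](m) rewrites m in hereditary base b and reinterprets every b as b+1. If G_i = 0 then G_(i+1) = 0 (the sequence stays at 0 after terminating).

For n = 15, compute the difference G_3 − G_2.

[0] 15 ≡ 3·5 (base 5). Lift 6: 18. −1: 17.
[1] 17 ≡ 2·6 + 5 (base 6). Lift 7: 19. −1: 18.
[2] 18 ≡ 2·7 + 4 (base 7). Lift 8: 20. −1: 19.

1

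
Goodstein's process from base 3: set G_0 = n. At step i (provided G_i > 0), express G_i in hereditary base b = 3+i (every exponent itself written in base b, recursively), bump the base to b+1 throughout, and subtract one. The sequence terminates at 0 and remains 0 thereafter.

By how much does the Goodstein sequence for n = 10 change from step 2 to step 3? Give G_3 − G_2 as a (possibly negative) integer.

[0] 10 ≡ 3^2 + 1 (base 3). Lift 4: 17. −1: 16.
[1] 16 ≡ 4^2 (base 4). Lift 5: 25. −1: 24.
[2] 24 ≡ 4·5 + 4 (base 5). Lift 6: 28. −1: 27.

3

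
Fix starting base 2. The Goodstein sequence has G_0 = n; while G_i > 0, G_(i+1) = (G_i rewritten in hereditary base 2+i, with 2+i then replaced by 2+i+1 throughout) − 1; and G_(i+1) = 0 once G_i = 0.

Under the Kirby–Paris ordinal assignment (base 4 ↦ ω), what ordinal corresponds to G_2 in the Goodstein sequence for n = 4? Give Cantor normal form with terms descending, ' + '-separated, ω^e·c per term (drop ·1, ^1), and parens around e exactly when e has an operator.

G_0 = 4. HB_2(4) = 2^2. Bump = 27. G_1 = 26.
G_1 = 26. HB_3(26) = 2·3^2 + 2·3 + 2. Bump = 42. G_2 = 41.

ω^2·2 + ω·2 + 1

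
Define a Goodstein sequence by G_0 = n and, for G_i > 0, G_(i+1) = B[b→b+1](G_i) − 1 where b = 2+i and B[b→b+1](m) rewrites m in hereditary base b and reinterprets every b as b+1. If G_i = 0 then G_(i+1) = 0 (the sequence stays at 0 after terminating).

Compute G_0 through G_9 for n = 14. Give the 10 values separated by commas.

14, 110, 1281, 18750, 326591, 5862840, 134404971, 3487116548, 100000555551, 3138429262496

G_0=14  [base 2] 2^(2 + 1) + 2^2 + 2  →[2↦3]→  3^(3 + 1) + 3^3 + 3 = 111  −1 ⇒ G_1=110
G_1=110  [base 3] 3^(3 + 1) + 3^3 + 2  →[3↦4]→  4^(4 + 1) + 4^4 + 2 = 1282  −1 ⇒ G_2=1281
G_2=1281  [base 4] 4^(4 + 1) + 4^4 + 1  →[4↦5]→  5^(5 + 1) + 5^5 + 1 = 18751  −1 ⇒ G_3=18750
G_3=18750  [base 5] 5^(5 + 1) + 5^5  →[5↦6]→  6^(6 + 1) + 6^6 = 326592  −1 ⇒ G_4=326591
G_4=326591  [base 6] 6^(6 + 1) + 5·6^5 + 5·6^4 + 5·6^3 + 5·6^2 + 5·6 + 5  →[6↦7]→  7^(7 + 1) + 5·7^5 + 5·7^4 + 5·7^3 + 5·7^2 + 5·7 + 5 = 5862841  −1 ⇒ G_5=5862840
G_5=5862840  [base 7] 7^(7 + 1) + 5·7^5 + 5·7^4 + 5·7^3 + 5·7^2 + 5·7 + 4  →[7↦8]→  8^(8 + 1) + 5·8^5 + 5·8^4 + 5·8^3 + 5·8^2 + 5·8 + 4 = 134404972  −1 ⇒ G_6=134404971
G_6=134404971  [base 8] 8^(8 + 1) + 5·8^5 + 5·8^4 + 5·8^3 + 5·8^2 + 5·8 + 3  →[8↦9]→  9^(9 + 1) + 5·9^5 + 5·9^4 + 5·9^3 + 5·9^2 + 5·9 + 3 = 3487116549  −1 ⇒ G_7=3487116548
G_7=3487116548  [base 9] 9^(9 + 1) + 5·9^5 + 5·9^4 + 5·9^3 + 5·9^2 + 5·9 + 2  →[9↦10]→  10^(10 + 1) + 5·10^5 + 5·10^4 + 5·10^3 + 5·10^2 + 5·10 + 2 = 100000555552  −1 ⇒ G_8=100000555551
G_8=100000555551  [base 10] 10^(10 + 1) + 5·10^5 + 5·10^4 + 5·10^3 + 5·10^2 + 5·10 + 1  →[10↦11]→  11^(11 + 1) + 5·11^5 + 5·11^4 + 5·11^3 + 5·11^2 + 5·11 + 1 = 3138429262497  −1 ⇒ G_9=3138429262496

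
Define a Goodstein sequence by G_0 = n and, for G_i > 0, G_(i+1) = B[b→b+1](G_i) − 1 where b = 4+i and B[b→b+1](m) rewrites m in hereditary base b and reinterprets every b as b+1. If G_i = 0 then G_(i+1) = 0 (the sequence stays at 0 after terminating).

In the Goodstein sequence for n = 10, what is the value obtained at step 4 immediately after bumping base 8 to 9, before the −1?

(0) 10|_4 = 2·4 + 2 ↦ 2·5 + 2|_5 = 12 ⇒ 11
(1) 11|_5 = 2·5 + 1 ↦ 2·6 + 1|_6 = 13 ⇒ 12
(2) 12|_6 = 2·6 ↦ 2·7|_7 = 14 ⇒ 13
(3) 13|_7 = 7 + 6 ↦ 8 + 6|_8 = 14 ⇒ 13
(4) 13|_8 = 8 + 5 ↦ 9 + 5|_9 = 14 ⇒ 13

14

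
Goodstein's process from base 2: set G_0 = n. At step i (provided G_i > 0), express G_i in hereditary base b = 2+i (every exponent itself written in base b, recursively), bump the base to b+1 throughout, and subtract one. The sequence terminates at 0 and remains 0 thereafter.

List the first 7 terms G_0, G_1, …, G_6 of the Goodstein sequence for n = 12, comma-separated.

12, 107, 1065, 15685, 280019, 5764910, 134217867

[0] 12 ≡ 2^(2 + 1) + 2^2 (base 2). Lift 3: 108. −1: 107.
[1] 107 ≡ 3^(3 + 1) + 2·3^2 + 2·3 + 2 (base 3). Lift 4: 1066. −1: 1065.
[2] 1065 ≡ 4^(4 + 1) + 2·4^2 + 2·4 + 1 (base 4). Lift 5: 15686. −1: 15685.
[3] 15685 ≡ 5^(5 + 1) + 2·5^2 + 2·5 (base 5). Lift 6: 280020. −1: 280019.
[4] 280019 ≡ 6^(6 + 1) + 2·6^2 + 6 + 5 (base 6). Lift 7: 5764911. −1: 5764910.
[5] 5764910 ≡ 7^(7 + 1) + 2·7^2 + 7 + 4 (base 7). Lift 8: 134217868. −1: 134217867.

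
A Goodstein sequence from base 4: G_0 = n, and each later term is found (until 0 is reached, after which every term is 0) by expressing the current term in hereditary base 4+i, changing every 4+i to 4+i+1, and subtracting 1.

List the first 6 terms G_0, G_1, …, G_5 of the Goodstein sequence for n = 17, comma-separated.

17, 25, 35, 39, 43, 47

i=0: 17 = 4^2 + 1 (b=4); 4→5: 5^2 + 1 = 26; 26−1 = 25
i=1: 25 = 5^2 (b=5); 5→6: 6^2 = 36; 36−1 = 35
i=2: 35 = 5·6 + 5 (b=6); 6→7: 5·7 + 5 = 40; 40−1 = 39
i=3: 39 = 5·7 + 4 (b=7); 7→8: 5·8 + 4 = 44; 44−1 = 43
i=4: 43 = 5·8 + 3 (b=8); 8→9: 5·9 + 3 = 48; 48−1 = 47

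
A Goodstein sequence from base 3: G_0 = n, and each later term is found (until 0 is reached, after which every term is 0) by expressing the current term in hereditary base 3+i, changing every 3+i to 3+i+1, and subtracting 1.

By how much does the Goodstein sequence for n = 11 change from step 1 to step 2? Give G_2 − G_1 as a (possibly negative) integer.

(0) 11|_3 = 3^2 + 2 ↦ 4^2 + 2|_4 = 18 ⇒ 17
(1) 17|_4 = 4^2 + 1 ↦ 5^2 + 1|_5 = 26 ⇒ 25

8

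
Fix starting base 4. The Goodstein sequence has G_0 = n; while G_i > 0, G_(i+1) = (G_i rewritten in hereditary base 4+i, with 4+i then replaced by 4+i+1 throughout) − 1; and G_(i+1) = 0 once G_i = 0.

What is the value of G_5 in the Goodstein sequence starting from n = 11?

11 —HB4→ 2·4 + 3 —bump→ 2·5 + 3 = 13 —(−1)→ 12
12 —HB5→ 2·5 + 2 —bump→ 2·6 + 2 = 14 —(−1)→ 13
13 —HB6→ 2·6 + 1 —bump→ 2·7 + 1 = 15 —(−1)→ 14
14 —HB7→ 2·7 —bump→ 2·8 = 16 —(−1)→ 15
15 —HB8→ 8 + 7 —bump→ 9 + 7 = 16 —(−1)→ 15

15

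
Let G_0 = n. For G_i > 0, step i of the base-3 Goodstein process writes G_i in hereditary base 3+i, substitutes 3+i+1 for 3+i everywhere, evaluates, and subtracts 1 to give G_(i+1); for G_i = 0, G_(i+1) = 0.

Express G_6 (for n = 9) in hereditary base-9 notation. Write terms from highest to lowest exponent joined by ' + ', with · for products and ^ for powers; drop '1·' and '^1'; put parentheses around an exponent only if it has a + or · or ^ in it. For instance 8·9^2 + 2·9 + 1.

G_0 = 9. HB_3(9) = 3^2. Bump = 16. G_1 = 15.
G_1 = 15. HB_4(15) = 3·4 + 3. Bump = 18. G_2 = 17.
G_2 = 17. HB_5(17) = 3·5 + 2. Bump = 20. G_3 = 19.
G_3 = 19. HB_6(19) = 3·6 + 1. Bump = 22. G_4 = 21.
G_4 = 21. HB_7(21) = 3·7. Bump = 24. G_5 = 23.
G_5 = 23. HB_8(23) = 2·8 + 7. Bump = 25. G_6 = 24.
G_6 = 24. HB_9(24) = 2·9 + 6. Bump = 26. G_7 = 25.

2·9 + 6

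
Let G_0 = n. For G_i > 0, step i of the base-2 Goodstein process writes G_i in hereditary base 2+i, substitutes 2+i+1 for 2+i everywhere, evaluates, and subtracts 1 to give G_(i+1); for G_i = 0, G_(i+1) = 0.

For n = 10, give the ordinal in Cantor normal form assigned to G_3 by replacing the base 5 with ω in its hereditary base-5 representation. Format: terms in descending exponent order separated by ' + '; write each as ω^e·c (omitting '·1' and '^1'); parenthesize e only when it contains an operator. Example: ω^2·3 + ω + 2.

G_0 = 10. HB_2(10) = 2^(2 + 1) + 2. Bump = 84. G_1 = 83.
G_1 = 83. HB_3(83) = 3^(3 + 1) + 2. Bump = 1026. G_2 = 1025.
G_2 = 1025. HB_4(1025) = 4^(4 + 1) + 1. Bump = 15626. G_3 = 15625.
G_3 = 15625. HB_5(15625) = 5^(5 + 1). Bump = 279936. G_4 = 279935.

ω^(ω + 1)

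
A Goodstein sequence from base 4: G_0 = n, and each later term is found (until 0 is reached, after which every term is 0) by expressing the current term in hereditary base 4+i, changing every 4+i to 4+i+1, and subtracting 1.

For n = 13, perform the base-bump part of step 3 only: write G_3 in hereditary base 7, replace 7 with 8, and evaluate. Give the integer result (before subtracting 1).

G_0=13  [base 4] 3·4 + 1  →[4↦5]→  3·5 + 1 = 16  −1 ⇒ G_1=15
G_1=15  [base 5] 3·5  →[5↦6]→  3·6 = 18  −1 ⇒ G_2=17
G_2=17  [base 6] 2·6 + 5  →[6↦7]→  2·7 + 5 = 19  −1 ⇒ G_3=18

20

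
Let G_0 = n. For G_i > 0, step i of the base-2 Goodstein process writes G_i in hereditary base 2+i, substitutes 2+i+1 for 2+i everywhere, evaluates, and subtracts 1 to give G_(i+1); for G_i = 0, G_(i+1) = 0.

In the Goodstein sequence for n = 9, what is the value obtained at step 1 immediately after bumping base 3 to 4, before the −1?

G_0 = 9. HB_2(9) = 2^(2 + 1) + 1. Bump = 82. G_1 = 81.
G_1 = 81. HB_3(81) = 3^(3 + 1). Bump = 1024. G_2 = 1023.

1024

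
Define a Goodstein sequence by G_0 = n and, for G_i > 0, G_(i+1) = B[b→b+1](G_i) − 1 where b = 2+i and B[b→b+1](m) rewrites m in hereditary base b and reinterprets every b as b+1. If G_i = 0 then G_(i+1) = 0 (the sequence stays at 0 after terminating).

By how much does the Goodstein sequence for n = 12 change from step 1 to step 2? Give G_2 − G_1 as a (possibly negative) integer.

958

step 0: 12 = 2^(2 + 1) + 2^2; sub 3 for 2: 3^(3 + 1) + 3^3; = 108; G_1 = 108−1 = 107
step 1: 107 = 3^(3 + 1) + 2·3^2 + 2·3 + 2; sub 4 for 3: 4^(4 + 1) + 2·4^2 + 2·4 + 2; = 1066; G_2 = 1066−1 = 1065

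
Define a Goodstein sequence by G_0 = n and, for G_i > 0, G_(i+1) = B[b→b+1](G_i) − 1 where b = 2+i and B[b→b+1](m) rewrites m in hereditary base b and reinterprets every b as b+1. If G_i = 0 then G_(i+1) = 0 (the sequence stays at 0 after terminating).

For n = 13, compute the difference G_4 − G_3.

[0] 13 ≡ 2^(2 + 1) + 2^2 + 1 (base 2). Lift 3: 109. −1: 108.
[1] 108 ≡ 3^(3 + 1) + 3^3 (base 3). Lift 4: 1280. −1: 1279.
[2] 1279 ≡ 4^(4 + 1) + 3·4^3 + 3·4^2 + 3·4 + 3 (base 4). Lift 5: 16093. −1: 16092.
[3] 16092 ≡ 5^(5 + 1) + 3·5^3 + 3·5^2 + 3·5 + 2 (base 5). Lift 6: 280712. −1: 280711.

264619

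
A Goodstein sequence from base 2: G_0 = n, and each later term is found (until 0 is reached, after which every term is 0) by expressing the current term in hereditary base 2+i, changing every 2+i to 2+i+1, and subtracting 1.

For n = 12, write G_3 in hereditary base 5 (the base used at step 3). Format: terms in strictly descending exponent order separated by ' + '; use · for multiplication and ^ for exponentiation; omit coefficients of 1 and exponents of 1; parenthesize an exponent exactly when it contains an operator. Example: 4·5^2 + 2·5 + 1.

i=0: 12 = 2^(2 + 1) + 2^2 (b=2); 2→3: 3^(3 + 1) + 3^3 = 108; 108−1 = 107
i=1: 107 = 3^(3 + 1) + 2·3^2 + 2·3 + 2 (b=3); 3→4: 4^(4 + 1) + 2·4^2 + 2·4 + 2 = 1066; 1066−1 = 1065
i=2: 1065 = 4^(4 + 1) + 2·4^2 + 2·4 + 1 (b=4); 4→5: 5^(5 + 1) + 2·5^2 + 2·5 + 1 = 15686; 15686−1 = 15685
i=3: 15685 = 5^(5 + 1) + 2·5^2 + 2·5 (b=5); 5→6: 6^(6 + 1) + 2·6^2 + 2·6 = 280020; 280020−1 = 280019

5^(5 + 1) + 2·5^2 + 2·5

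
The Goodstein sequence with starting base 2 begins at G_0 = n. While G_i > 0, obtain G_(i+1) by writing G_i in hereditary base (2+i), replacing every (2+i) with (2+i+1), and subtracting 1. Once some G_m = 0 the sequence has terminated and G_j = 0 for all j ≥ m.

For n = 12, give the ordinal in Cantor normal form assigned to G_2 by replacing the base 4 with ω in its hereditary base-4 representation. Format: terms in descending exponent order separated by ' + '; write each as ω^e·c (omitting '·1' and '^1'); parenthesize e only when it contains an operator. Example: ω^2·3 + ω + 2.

ω^(ω + 1) + ω^2·2 + ω·2 + 1

step 0: 12 = 2^(2 + 1) + 2^2; sub 3 for 2: 3^(3 + 1) + 3^3; = 108; G_1 = 108−1 = 107
step 1: 107 = 3^(3 + 1) + 2·3^2 + 2·3 + 2; sub 4 for 3: 4^(4 + 1) + 2·4^2 + 2·4 + 2; = 1066; G_2 = 1066−1 = 1065
step 2: 1065 = 4^(4 + 1) + 2·4^2 + 2·4 + 1; sub 5 for 4: 5^(5 + 1) + 2·5^2 + 2·5 + 1; = 15686; G_3 = 15686−1 = 15685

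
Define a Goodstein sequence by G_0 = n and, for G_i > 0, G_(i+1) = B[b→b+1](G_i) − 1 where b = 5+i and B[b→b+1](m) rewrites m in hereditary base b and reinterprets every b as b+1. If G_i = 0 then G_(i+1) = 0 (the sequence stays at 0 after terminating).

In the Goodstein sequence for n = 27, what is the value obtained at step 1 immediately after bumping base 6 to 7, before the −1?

(0) 27|_5 = 5^2 + 2 ↦ 6^2 + 2|_6 = 38 ⇒ 37
(1) 37|_6 = 6^2 + 1 ↦ 7^2 + 1|_7 = 50 ⇒ 49

50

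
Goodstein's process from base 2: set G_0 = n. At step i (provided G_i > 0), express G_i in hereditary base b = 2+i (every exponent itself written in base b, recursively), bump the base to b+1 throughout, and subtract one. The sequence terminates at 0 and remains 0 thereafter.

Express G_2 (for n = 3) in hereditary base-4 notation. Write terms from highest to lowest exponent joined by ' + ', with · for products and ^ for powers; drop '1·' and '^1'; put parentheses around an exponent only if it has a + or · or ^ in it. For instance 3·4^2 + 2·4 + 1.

base 2: 3 = 2 + 1; at 3: 3 + 1 = 4; next = 3
base 3: 3 = 3; at 4: 4 = 4; next = 3
base 4: 3 = 3; at 5: 3 = 3; next = 2

3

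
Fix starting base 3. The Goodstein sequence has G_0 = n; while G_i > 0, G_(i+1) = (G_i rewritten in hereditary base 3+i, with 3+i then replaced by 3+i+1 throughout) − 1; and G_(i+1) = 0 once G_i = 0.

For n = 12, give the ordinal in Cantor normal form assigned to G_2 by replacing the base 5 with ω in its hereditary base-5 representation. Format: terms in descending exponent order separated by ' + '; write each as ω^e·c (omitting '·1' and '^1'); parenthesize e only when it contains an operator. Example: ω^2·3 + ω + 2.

ω^2 + 2

step 0: 12 = 3^2 + 3; sub 4 for 3: 4^2 + 4; = 20; G_1 = 20−1 = 19
step 1: 19 = 4^2 + 3; sub 5 for 4: 5^2 + 3; = 28; G_2 = 28−1 = 27
step 2: 27 = 5^2 + 2; sub 6 for 5: 6^2 + 2; = 38; G_3 = 38−1 = 37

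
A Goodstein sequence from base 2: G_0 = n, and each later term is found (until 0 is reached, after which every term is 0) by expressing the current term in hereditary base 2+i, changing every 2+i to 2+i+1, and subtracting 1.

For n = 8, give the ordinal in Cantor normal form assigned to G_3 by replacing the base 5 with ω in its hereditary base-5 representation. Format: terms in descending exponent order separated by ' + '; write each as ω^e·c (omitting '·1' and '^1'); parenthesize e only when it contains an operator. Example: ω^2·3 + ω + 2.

i=0: 8 = 2^(2 + 1) (b=2); 2→3: 3^(3 + 1) = 81; 81−1 = 80
i=1: 80 = 2·3^3 + 2·3^2 + 2·3 + 2 (b=3); 3→4: 2·4^4 + 2·4^2 + 2·4 + 2 = 554; 554−1 = 553
i=2: 553 = 2·4^4 + 2·4^2 + 2·4 + 1 (b=4); 4→5: 2·5^5 + 2·5^2 + 2·5 + 1 = 6311; 6311−1 = 6310
i=3: 6310 = 2·5^5 + 2·5^2 + 2·5 (b=5); 5→6: 2·6^6 + 2·6^2 + 2·6 = 93396; 93396−1 = 93395

ω^ω·2 + ω^2·2 + ω·2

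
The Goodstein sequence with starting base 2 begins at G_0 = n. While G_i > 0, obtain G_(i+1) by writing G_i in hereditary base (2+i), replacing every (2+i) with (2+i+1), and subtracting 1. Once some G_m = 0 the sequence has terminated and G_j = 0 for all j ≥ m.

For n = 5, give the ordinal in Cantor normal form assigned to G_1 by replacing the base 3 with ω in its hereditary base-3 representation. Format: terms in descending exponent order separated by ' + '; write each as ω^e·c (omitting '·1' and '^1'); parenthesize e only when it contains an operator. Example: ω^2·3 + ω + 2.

ω^ω

(0) 5|_2 = 2^2 + 1 ↦ 3^3 + 1|_3 = 28 ⇒ 27
(1) 27|_3 = 3^3 ↦ 4^4|_4 = 256 ⇒ 255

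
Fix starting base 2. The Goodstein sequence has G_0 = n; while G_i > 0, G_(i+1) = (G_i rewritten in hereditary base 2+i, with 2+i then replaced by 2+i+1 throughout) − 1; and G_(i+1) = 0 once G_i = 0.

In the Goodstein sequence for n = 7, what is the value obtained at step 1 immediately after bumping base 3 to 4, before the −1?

260

(0) 7|_2 = 2^2 + 2 + 1 ↦ 3^3 + 3 + 1|_3 = 31 ⇒ 30
(1) 30|_3 = 3^3 + 3 ↦ 4^4 + 4|_4 = 260 ⇒ 259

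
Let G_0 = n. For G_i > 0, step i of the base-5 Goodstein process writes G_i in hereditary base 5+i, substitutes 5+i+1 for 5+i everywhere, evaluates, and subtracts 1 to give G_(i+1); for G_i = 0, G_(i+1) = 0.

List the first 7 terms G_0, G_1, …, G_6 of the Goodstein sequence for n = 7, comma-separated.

7, 7, 7, 7, 6, 5, 4

G_0=7  [base 5] 5 + 2  →[5↦6]→  6 + 2 = 8  −1 ⇒ G_1=7
G_1=7  [base 6] 6 + 1  →[6↦7]→  7 + 1 = 8  −1 ⇒ G_2=7
G_2=7  [base 7] 7  →[7↦8]→  8 = 8  −1 ⇒ G_3=7
G_3=7  [base 8] 7  →[8↦9]→  7 = 7  −1 ⇒ G_4=6
G_4=6  [base 9] 6  →[9↦10]→  6 = 6  −1 ⇒ G_5=5
G_5=5  [base 10] 5  →[10↦11]→  5 = 5  −1 ⇒ G_6=4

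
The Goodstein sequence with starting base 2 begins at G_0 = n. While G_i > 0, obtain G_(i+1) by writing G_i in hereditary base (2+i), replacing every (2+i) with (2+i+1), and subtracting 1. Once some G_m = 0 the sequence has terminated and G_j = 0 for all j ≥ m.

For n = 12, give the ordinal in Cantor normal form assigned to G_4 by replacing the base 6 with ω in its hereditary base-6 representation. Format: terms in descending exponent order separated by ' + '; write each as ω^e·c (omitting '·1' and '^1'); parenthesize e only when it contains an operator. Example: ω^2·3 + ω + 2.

12 —HB2→ 2^(2 + 1) + 2^2 —bump→ 3^(3 + 1) + 3^3 = 108 —(−1)→ 107
107 —HB3→ 3^(3 + 1) + 2·3^2 + 2·3 + 2 —bump→ 4^(4 + 1) + 2·4^2 + 2·4 + 2 = 1066 —(−1)→ 1065
1065 —HB4→ 4^(4 + 1) + 2·4^2 + 2·4 + 1 —bump→ 5^(5 + 1) + 2·5^2 + 2·5 + 1 = 15686 —(−1)→ 15685
15685 —HB5→ 5^(5 + 1) + 2·5^2 + 2·5 —bump→ 6^(6 + 1) + 2·6^2 + 2·6 = 280020 —(−1)→ 280019
280019 —HB6→ 6^(6 + 1) + 2·6^2 + 6 + 5 —bump→ 7^(7 + 1) + 2·7^2 + 7 + 5 = 5764911 —(−1)→ 5764910

ω^(ω + 1) + ω^2·2 + ω + 5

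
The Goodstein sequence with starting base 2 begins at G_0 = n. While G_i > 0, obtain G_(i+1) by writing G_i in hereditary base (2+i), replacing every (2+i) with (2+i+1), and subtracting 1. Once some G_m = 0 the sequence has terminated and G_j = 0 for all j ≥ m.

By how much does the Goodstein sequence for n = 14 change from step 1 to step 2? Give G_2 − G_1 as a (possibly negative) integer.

(0) 14|_2 = 2^(2 + 1) + 2^2 + 2 ↦ 3^(3 + 1) + 3^3 + 3|_3 = 111 ⇒ 110
(1) 110|_3 = 3^(3 + 1) + 3^3 + 2 ↦ 4^(4 + 1) + 4^4 + 2|_4 = 1282 ⇒ 1281

1171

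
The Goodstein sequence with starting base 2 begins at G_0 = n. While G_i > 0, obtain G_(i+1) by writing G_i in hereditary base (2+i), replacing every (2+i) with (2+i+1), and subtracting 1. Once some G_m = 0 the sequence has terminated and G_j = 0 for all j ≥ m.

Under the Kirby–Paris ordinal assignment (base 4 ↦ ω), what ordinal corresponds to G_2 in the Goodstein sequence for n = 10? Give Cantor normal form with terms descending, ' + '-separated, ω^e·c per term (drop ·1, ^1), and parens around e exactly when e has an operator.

(0) 10|_2 = 2^(2 + 1) + 2 ↦ 3^(3 + 1) + 3|_3 = 84 ⇒ 83
(1) 83|_3 = 3^(3 + 1) + 2 ↦ 4^(4 + 1) + 2|_4 = 1026 ⇒ 1025
(2) 1025|_4 = 4^(4 + 1) + 1 ↦ 5^(5 + 1) + 1|_5 = 15626 ⇒ 15625

ω^(ω + 1) + 1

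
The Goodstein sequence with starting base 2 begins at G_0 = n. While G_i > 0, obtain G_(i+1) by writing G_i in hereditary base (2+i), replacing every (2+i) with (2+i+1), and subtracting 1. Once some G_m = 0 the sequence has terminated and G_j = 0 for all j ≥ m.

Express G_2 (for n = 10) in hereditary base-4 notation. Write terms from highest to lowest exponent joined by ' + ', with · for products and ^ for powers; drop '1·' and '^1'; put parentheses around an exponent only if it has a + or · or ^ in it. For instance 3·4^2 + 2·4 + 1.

G_0=10  [base 2] 2^(2 + 1) + 2  →[2↦3]→  3^(3 + 1) + 3 = 84  −1 ⇒ G_1=83
G_1=83  [base 3] 3^(3 + 1) + 2  →[3↦4]→  4^(4 + 1) + 2 = 1026  −1 ⇒ G_2=1025
G_2=1025  [base 4] 4^(4 + 1) + 1  →[4↦5]→  5^(5 + 1) + 1 = 15626  −1 ⇒ G_3=15625

4^(4 + 1) + 1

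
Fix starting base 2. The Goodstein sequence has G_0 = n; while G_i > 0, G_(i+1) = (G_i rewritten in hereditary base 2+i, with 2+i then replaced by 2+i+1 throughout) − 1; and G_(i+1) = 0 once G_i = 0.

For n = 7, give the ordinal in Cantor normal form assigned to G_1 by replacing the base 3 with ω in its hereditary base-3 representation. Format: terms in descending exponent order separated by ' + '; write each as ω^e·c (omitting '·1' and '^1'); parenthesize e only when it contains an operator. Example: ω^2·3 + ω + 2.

ω^ω + ω

7 —HB2→ 2^2 + 2 + 1 —bump→ 3^3 + 3 + 1 = 31 —(−1)→ 30
30 —HB3→ 3^3 + 3 —bump→ 4^4 + 4 = 260 —(−1)→ 259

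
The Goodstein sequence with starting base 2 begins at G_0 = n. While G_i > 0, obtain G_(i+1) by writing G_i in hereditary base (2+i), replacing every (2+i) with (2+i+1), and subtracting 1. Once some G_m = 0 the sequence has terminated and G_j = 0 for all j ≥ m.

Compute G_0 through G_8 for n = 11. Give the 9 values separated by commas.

11, 84, 1027, 15627, 279937, 5764801, 134217727, 2749609302, 70077777775

G_0 = 11. HB_2(11) = 2^(2 + 1) + 2 + 1. Bump = 85. G_1 = 84.
G_1 = 84. HB_3(84) = 3^(3 + 1) + 3. Bump = 1028. G_2 = 1027.
G_2 = 1027. HB_4(1027) = 4^(4 + 1) + 3. Bump = 15628. G_3 = 15627.
G_3 = 15627. HB_5(15627) = 5^(5 + 1) + 2. Bump = 279938. G_4 = 279937.
G_4 = 279937. HB_6(279937) = 6^(6 + 1) + 1. Bump = 5764802. G_5 = 5764801.
G_5 = 5764801. HB_7(5764801) = 7^(7 + 1). Bump = 134217728. G_6 = 134217727.
G_6 = 134217727. HB_8(134217727) = 7·8^8 + 7·8^7 + 7·8^6 + 7·8^5 + 7·8^4 + 7·8^3 + 7·8^2 + 7·8 + 7. Bump = 2749609303. G_7 = 2749609302.
G_7 = 2749609302. HB_9(2749609302) = 7·9^9 + 7·9^7 + 7·9^6 + 7·9^5 + 7·9^4 + 7·9^3 + 7·9^2 + 7·9 + 6. Bump = 70077777776. G_8 = 70077777775.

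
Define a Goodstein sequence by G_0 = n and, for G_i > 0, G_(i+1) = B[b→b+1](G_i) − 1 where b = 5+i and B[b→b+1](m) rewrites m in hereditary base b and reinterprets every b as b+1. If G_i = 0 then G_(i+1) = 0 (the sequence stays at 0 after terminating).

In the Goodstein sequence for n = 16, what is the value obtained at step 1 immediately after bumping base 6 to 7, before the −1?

21

step 0: 16 = 3·5 + 1; sub 6 for 5: 3·6 + 1; = 19; G_1 = 19−1 = 18
step 1: 18 = 3·6; sub 7 for 6: 3·7; = 21; G_2 = 21−1 = 20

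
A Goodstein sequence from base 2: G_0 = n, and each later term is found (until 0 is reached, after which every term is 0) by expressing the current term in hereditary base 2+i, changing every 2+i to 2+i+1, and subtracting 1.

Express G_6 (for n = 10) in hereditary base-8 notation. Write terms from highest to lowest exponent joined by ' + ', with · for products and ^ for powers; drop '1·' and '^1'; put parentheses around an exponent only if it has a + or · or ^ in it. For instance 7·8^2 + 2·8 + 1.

10 —HB2→ 2^(2 + 1) + 2 —bump→ 3^(3 + 1) + 3 = 84 —(−1)→ 83
83 —HB3→ 3^(3 + 1) + 2 —bump→ 4^(4 + 1) + 2 = 1026 —(−1)→ 1025
1025 —HB4→ 4^(4 + 1) + 1 —bump→ 5^(5 + 1) + 1 = 15626 —(−1)→ 15625
15625 —HB5→ 5^(5 + 1) —bump→ 6^(6 + 1) = 279936 —(−1)→ 279935
279935 —HB6→ 5·6^6 + 5·6^5 + 5·6^4 + 5·6^3 + 5·6^2 + 5·6 + 5 —bump→ 5·7^7 + 5·7^5 + 5·7^4 + 5·7^3 + 5·7^2 + 5·7 + 5 = 4215755 —(−1)→ 4215754
4215754 —HB7→ 5·7^7 + 5·7^5 + 5·7^4 + 5·7^3 + 5·7^2 + 5·7 + 4 —bump→ 5·8^8 + 5·8^5 + 5·8^4 + 5·8^3 + 5·8^2 + 5·8 + 4 = 84073324 —(−1)→ 84073323
84073323 —HB8→ 5·8^8 + 5·8^5 + 5·8^4 + 5·8^3 + 5·8^2 + 5·8 + 3 —bump→ 5·9^9 + 5·9^5 + 5·9^4 + 5·9^3 + 5·9^2 + 5·9 + 3 = 1937434593 —(−1)→ 1937434592

5·8^8 + 5·8^5 + 5·8^4 + 5·8^3 + 5·8^2 + 5·8 + 3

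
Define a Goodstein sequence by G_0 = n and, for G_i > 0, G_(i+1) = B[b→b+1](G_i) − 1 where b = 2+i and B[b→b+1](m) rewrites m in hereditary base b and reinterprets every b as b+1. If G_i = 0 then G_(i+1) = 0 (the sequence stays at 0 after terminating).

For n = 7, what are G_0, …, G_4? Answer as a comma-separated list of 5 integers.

base 2: 7 = 2^2 + 2 + 1; at 3: 3^3 + 3 + 1 = 31; next = 30
base 3: 30 = 3^3 + 3; at 4: 4^4 + 4 = 260; next = 259
base 4: 259 = 4^4 + 3; at 5: 5^5 + 3 = 3128; next = 3127
base 5: 3127 = 5^5 + 2; at 6: 6^6 + 2 = 46658; next = 46657

7, 30, 259, 3127, 46657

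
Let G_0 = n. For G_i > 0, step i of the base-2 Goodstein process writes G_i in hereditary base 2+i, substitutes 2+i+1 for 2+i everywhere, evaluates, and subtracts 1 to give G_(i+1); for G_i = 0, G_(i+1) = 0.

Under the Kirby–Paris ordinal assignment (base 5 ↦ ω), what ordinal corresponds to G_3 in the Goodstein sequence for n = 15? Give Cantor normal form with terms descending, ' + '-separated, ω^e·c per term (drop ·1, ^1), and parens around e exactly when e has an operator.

i=0: 15 = 2^(2 + 1) + 2^2 + 2 + 1 (b=2); 2→3: 3^(3 + 1) + 3^3 + 3 + 1 = 112; 112−1 = 111
i=1: 111 = 3^(3 + 1) + 3^3 + 3 (b=3); 3→4: 4^(4 + 1) + 4^4 + 4 = 1284; 1284−1 = 1283
i=2: 1283 = 4^(4 + 1) + 4^4 + 3 (b=4); 4→5: 5^(5 + 1) + 5^5 + 3 = 18753; 18753−1 = 18752
i=3: 18752 = 5^(5 + 1) + 5^5 + 2 (b=5); 5→6: 6^(6 + 1) + 6^6 + 2 = 326594; 326594−1 = 326593

ω^(ω + 1) + ω^ω + 2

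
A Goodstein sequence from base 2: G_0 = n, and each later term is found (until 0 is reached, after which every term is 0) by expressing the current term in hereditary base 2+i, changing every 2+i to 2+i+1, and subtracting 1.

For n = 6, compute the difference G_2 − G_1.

(0) 6|_2 = 2^2 + 2 ↦ 3^3 + 3|_3 = 30 ⇒ 29
(1) 29|_3 = 3^3 + 2 ↦ 4^4 + 2|_4 = 258 ⇒ 257

228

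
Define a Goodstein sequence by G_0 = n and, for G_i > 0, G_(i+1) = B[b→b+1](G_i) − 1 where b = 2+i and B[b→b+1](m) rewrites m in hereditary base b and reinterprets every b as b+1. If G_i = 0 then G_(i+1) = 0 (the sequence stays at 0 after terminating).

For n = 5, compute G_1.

27

[0] 5 ≡ 2^2 + 1 (base 2). Lift 3: 28. −1: 27.
[1] 27 ≡ 3^3 (base 3). Lift 4: 256. −1: 255.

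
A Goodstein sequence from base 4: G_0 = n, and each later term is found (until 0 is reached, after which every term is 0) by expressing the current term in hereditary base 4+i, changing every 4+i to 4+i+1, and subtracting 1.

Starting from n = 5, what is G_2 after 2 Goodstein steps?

[0] 5 ≡ 4 + 1 (base 4). Lift 5: 6. −1: 5.
[1] 5 ≡ 5 (base 5). Lift 6: 6. −1: 5.
[2] 5 ≡ 5 (base 6). Lift 7: 5. −1: 4.

5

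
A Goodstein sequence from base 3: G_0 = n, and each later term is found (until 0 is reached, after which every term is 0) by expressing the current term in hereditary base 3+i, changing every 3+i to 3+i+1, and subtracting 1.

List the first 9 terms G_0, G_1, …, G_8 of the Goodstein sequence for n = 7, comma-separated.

7, 8, 9, 9, 9, 9, 9, 9, 8

(0) 7|_3 = 2·3 + 1 ↦ 2·4 + 1|_4 = 9 ⇒ 8
(1) 8|_4 = 2·4 ↦ 2·5|_5 = 10 ⇒ 9
(2) 9|_5 = 5 + 4 ↦ 6 + 4|_6 = 10 ⇒ 9
(3) 9|_6 = 6 + 3 ↦ 7 + 3|_7 = 10 ⇒ 9
(4) 9|_7 = 7 + 2 ↦ 8 + 2|_8 = 10 ⇒ 9
(5) 9|_8 = 8 + 1 ↦ 9 + 1|_9 = 10 ⇒ 9
(6) 9|_9 = 9 ↦ 10|_10 = 10 ⇒ 9
(7) 9|_10 = 9 ↦ 9|_11 = 9 ⇒ 8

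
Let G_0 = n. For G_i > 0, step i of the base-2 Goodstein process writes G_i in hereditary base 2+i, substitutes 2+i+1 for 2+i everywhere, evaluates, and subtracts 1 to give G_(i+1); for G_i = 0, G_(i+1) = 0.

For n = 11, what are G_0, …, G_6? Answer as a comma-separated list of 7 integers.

11, 84, 1027, 15627, 279937, 5764801, 134217727

11 —HB2→ 2^(2 + 1) + 2 + 1 —bump→ 3^(3 + 1) + 3 + 1 = 85 —(−1)→ 84
84 —HB3→ 3^(3 + 1) + 3 —bump→ 4^(4 + 1) + 4 = 1028 —(−1)→ 1027
1027 —HB4→ 4^(4 + 1) + 3 —bump→ 5^(5 + 1) + 3 = 15628 —(−1)→ 15627
15627 —HB5→ 5^(5 + 1) + 2 —bump→ 6^(6 + 1) + 2 = 279938 —(−1)→ 279937
279937 —HB6→ 6^(6 + 1) + 1 —bump→ 7^(7 + 1) + 1 = 5764802 —(−1)→ 5764801
5764801 —HB7→ 7^(7 + 1) —bump→ 8^(8 + 1) = 134217728 —(−1)→ 134217727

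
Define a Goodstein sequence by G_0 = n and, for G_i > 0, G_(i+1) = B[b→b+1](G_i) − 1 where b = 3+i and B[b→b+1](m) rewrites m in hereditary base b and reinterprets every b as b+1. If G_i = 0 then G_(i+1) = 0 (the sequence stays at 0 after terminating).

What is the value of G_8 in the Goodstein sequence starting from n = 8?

11

step 0: 8 = 2·3 + 2; sub 4 for 3: 2·4 + 2; = 10; G_1 = 10−1 = 9
step 1: 9 = 2·4 + 1; sub 5 for 4: 2·5 + 1; = 11; G_2 = 11−1 = 10
step 2: 10 = 2·5; sub 6 for 5: 2·6; = 12; G_3 = 12−1 = 11
step 3: 11 = 6 + 5; sub 7 for 6: 7 + 5; = 12; G_4 = 12−1 = 11
step 4: 11 = 7 + 4; sub 8 for 7: 8 + 4; = 12; G_5 = 12−1 = 11
step 5: 11 = 8 + 3; sub 9 for 8: 9 + 3; = 12; G_6 = 12−1 = 11
step 6: 11 = 9 + 2; sub 10 for 9: 10 + 2; = 12; G_7 = 12−1 = 11
step 7: 11 = 10 + 1; sub 11 for 10: 11 + 1; = 12; G_8 = 12−1 = 11
step 8: 11 = 11; sub 12 for 11: 12; = 12; G_9 = 12−1 = 11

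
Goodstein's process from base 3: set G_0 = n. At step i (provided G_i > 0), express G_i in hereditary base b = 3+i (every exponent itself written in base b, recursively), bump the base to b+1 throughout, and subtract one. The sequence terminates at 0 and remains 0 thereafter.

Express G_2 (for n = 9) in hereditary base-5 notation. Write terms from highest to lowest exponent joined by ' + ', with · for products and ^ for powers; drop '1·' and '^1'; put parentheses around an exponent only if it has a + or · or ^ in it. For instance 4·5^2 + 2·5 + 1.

[0] 9 ≡ 3^2 (base 3). Lift 4: 16. −1: 15.
[1] 15 ≡ 3·4 + 3 (base 4). Lift 5: 18. −1: 17.

3·5 + 2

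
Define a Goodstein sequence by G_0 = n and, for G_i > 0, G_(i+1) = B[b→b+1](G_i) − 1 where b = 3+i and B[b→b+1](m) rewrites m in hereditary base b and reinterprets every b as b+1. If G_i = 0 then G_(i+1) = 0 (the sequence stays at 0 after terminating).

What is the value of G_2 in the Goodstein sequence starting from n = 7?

[0] 7 ≡ 2·3 + 1 (base 3). Lift 4: 9. −1: 8.
[1] 8 ≡ 2·4 (base 4). Lift 5: 10. −1: 9.
[2] 9 ≡ 5 + 4 (base 5). Lift 6: 10. −1: 9.

9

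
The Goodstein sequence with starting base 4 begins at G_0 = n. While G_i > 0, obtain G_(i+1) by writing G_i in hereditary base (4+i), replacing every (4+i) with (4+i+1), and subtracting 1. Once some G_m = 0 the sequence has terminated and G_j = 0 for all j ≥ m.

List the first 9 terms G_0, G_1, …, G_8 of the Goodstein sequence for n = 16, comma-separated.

i=0: 16 = 4^2 (b=4); 4→5: 5^2 = 25; 25−1 = 24
i=1: 24 = 4·5 + 4 (b=5); 5→6: 4·6 + 4 = 28; 28−1 = 27
i=2: 27 = 4·6 + 3 (b=6); 6→7: 4·7 + 3 = 31; 31−1 = 30
i=3: 30 = 4·7 + 2 (b=7); 7→8: 4·8 + 2 = 34; 34−1 = 33
i=4: 33 = 4·8 + 1 (b=8); 8→9: 4·9 + 1 = 37; 37−1 = 36
i=5: 36 = 4·9 (b=9); 9→10: 4·10 = 40; 40−1 = 39
i=6: 39 = 3·10 + 9 (b=10); 10→11: 3·11 + 9 = 42; 42−1 = 41
i=7: 41 = 3·11 + 8 (b=11); 11→12: 3·12 + 8 = 44; 44−1 = 43

16, 24, 27, 30, 33, 36, 39, 41, 43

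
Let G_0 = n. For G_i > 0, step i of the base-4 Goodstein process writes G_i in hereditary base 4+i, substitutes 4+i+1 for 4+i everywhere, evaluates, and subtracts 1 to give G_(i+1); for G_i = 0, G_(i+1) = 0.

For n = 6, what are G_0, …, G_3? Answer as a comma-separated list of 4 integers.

6, 6, 6, 6

(0) 6|_4 = 4 + 2 ↦ 5 + 2|_5 = 7 ⇒ 6
(1) 6|_5 = 5 + 1 ↦ 6 + 1|_6 = 7 ⇒ 6
(2) 6|_6 = 6 ↦ 7|_7 = 7 ⇒ 6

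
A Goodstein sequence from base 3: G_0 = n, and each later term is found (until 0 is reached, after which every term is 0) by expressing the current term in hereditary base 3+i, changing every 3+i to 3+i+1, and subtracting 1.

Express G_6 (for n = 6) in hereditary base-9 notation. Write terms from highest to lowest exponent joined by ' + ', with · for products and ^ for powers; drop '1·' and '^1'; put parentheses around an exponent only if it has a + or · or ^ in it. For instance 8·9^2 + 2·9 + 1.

6

(0) 6|_3 = 2·3 ↦ 2·4|_4 = 8 ⇒ 7
(1) 7|_4 = 4 + 3 ↦ 5 + 3|_5 = 8 ⇒ 7
(2) 7|_5 = 5 + 2 ↦ 6 + 2|_6 = 8 ⇒ 7
(3) 7|_6 = 6 + 1 ↦ 7 + 1|_7 = 8 ⇒ 7
(4) 7|_7 = 7 ↦ 8|_8 = 8 ⇒ 7
(5) 7|_8 = 7 ↦ 7|_9 = 7 ⇒ 6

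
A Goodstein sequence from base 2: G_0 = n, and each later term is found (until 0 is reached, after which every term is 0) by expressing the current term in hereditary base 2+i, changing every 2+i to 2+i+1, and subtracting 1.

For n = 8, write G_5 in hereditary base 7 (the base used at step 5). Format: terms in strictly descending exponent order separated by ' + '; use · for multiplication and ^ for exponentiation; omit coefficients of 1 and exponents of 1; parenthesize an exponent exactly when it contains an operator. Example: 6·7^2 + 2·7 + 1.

2·7^7 + 2·7^2 + 7 + 4

G_0 = 8. HB_2(8) = 2^(2 + 1). Bump = 81. G_1 = 80.
G_1 = 80. HB_3(80) = 2·3^3 + 2·3^2 + 2·3 + 2. Bump = 554. G_2 = 553.
G_2 = 553. HB_4(553) = 2·4^4 + 2·4^2 + 2·4 + 1. Bump = 6311. G_3 = 6310.
G_3 = 6310. HB_5(6310) = 2·5^5 + 2·5^2 + 2·5. Bump = 93396. G_4 = 93395.
G_4 = 93395. HB_6(93395) = 2·6^6 + 2·6^2 + 6 + 5. Bump = 1647196. G_5 = 1647195.
G_5 = 1647195. HB_7(1647195) = 2·7^7 + 2·7^2 + 7 + 4. Bump = 33554572. G_6 = 33554571.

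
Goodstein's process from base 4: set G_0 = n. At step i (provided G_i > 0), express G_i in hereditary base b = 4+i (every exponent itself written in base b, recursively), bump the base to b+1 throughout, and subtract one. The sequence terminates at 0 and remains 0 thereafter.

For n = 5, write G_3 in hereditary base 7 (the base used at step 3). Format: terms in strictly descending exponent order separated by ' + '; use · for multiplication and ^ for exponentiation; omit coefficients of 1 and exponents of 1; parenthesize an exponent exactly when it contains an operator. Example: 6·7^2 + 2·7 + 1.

i=0: 5 = 4 + 1 (b=4); 4→5: 5 + 1 = 6; 6−1 = 5
i=1: 5 = 5 (b=5); 5→6: 6 = 6; 6−1 = 5
i=2: 5 = 5 (b=6); 6→7: 5 = 5; 5−1 = 4

4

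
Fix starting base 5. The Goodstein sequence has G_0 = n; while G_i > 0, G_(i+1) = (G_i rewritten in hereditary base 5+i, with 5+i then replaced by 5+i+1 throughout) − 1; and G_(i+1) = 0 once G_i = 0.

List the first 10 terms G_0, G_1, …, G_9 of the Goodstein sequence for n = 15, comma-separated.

[0] 15 ≡ 3·5 (base 5). Lift 6: 18. −1: 17.
[1] 17 ≡ 2·6 + 5 (base 6). Lift 7: 19. −1: 18.
[2] 18 ≡ 2·7 + 4 (base 7). Lift 8: 20. −1: 19.
[3] 19 ≡ 2·8 + 3 (base 8). Lift 9: 21. −1: 20.
[4] 20 ≡ 2·9 + 2 (base 9). Lift 10: 22. −1: 21.
[5] 21 ≡ 2·10 + 1 (base 10). Lift 11: 23. −1: 22.
[6] 22 ≡ 2·11 (base 11). Lift 12: 24. −1: 23.
[7] 23 ≡ 12 + 11 (base 12). Lift 13: 24. −1: 23.
[8] 23 ≡ 13 + 10 (base 13). Lift 14: 24. −1: 23.

15, 17, 18, 19, 20, 21, 22, 23, 23, 23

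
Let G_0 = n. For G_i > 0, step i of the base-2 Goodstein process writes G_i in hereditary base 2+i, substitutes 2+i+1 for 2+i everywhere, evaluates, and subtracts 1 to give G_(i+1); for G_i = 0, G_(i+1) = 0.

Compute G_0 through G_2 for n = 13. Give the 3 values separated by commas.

13, 108, 1279

i=0: 13 = 2^(2 + 1) + 2^2 + 1 (b=2); 2→3: 3^(3 + 1) + 3^3 + 1 = 109; 109−1 = 108
i=1: 108 = 3^(3 + 1) + 3^3 (b=3); 3→4: 4^(4 + 1) + 4^4 = 1280; 1280−1 = 1279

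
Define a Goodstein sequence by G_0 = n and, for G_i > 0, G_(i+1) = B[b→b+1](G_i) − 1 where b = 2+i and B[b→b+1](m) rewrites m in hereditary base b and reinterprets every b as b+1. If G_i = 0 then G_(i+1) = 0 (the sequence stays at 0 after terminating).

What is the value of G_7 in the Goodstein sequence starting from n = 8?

step 0: 8 = 2^(2 + 1); sub 3 for 2: 3^(3 + 1); = 81; G_1 = 81−1 = 80
step 1: 80 = 2·3^3 + 2·3^2 + 2·3 + 2; sub 4 for 3: 2·4^4 + 2·4^2 + 2·4 + 2; = 554; G_2 = 554−1 = 553
step 2: 553 = 2·4^4 + 2·4^2 + 2·4 + 1; sub 5 for 4: 2·5^5 + 2·5^2 + 2·5 + 1; = 6311; G_3 = 6311−1 = 6310
step 3: 6310 = 2·5^5 + 2·5^2 + 2·5; sub 6 for 5: 2·6^6 + 2·6^2 + 2·6; = 93396; G_4 = 93396−1 = 93395
step 4: 93395 = 2·6^6 + 2·6^2 + 6 + 5; sub 7 for 6: 2·7^7 + 2·7^2 + 7 + 5; = 1647196; G_5 = 1647196−1 = 1647195
step 5: 1647195 = 2·7^7 + 2·7^2 + 7 + 4; sub 8 for 7: 2·8^8 + 2·8^2 + 8 + 4; = 33554572; G_6 = 33554572−1 = 33554571
step 6: 33554571 = 2·8^8 + 2·8^2 + 8 + 3; sub 9 for 8: 2·9^9 + 2·9^2 + 9 + 3; = 774841152; G_7 = 774841152−1 = 774841151

774841151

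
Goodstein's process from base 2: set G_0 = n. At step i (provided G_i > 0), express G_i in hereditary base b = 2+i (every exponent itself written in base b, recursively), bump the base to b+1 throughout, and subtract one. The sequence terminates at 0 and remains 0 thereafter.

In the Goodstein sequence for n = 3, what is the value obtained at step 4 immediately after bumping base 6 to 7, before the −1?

i=0: 3 = 2 + 1 (b=2); 2→3: 3 + 1 = 4; 4−1 = 3
i=1: 3 = 3 (b=3); 3→4: 4 = 4; 4−1 = 3
i=2: 3 = 3 (b=4); 4→5: 3 = 3; 3−1 = 2
i=3: 2 = 2 (b=5); 5→6: 2 = 2; 2−1 = 1
i=4: 1 = 1 (b=6); 6→7: 1 = 1; 1−1 = 0

1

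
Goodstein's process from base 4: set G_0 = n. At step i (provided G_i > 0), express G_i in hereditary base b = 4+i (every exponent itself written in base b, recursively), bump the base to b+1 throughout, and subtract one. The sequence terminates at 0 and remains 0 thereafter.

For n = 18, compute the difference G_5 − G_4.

[0] 18 ≡ 4^2 + 2 (base 4). Lift 5: 27. −1: 26.
[1] 26 ≡ 5^2 + 1 (base 5). Lift 6: 37. −1: 36.
[2] 36 ≡ 6^2 (base 6). Lift 7: 49. −1: 48.
[3] 48 ≡ 6·7 + 6 (base 7). Lift 8: 54. −1: 53.
[4] 53 ≡ 6·8 + 5 (base 8). Lift 9: 59. −1: 58.

5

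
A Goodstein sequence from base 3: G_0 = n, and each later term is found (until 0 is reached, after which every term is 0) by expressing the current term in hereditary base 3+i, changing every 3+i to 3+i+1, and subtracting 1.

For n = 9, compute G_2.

9 —HB3→ 3^2 —bump→ 4^2 = 16 —(−1)→ 15
15 —HB4→ 3·4 + 3 —bump→ 3·5 + 3 = 18 —(−1)→ 17
17 —HB5→ 3·5 + 2 —bump→ 3·6 + 2 = 20 —(−1)→ 19

17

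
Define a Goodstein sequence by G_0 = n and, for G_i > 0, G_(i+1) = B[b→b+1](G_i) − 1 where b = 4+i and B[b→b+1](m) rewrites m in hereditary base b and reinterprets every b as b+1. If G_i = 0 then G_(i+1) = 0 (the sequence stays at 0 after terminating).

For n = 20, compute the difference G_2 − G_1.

10

base 4: 20 = 4^2 + 4; at 5: 5^2 + 5 = 30; next = 29
base 5: 29 = 5^2 + 4; at 6: 6^2 + 4 = 40; next = 39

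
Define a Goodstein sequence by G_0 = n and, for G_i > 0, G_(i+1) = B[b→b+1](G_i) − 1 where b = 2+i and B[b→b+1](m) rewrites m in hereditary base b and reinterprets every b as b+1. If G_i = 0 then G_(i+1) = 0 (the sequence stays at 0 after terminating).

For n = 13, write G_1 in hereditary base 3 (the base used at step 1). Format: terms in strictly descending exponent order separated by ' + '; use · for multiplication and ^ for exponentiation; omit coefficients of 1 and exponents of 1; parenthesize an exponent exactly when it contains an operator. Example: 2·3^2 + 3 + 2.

base 2: 13 = 2^(2 + 1) + 2^2 + 1; at 3: 3^(3 + 1) + 3^3 + 1 = 109; next = 108
base 3: 108 = 3^(3 + 1) + 3^3; at 4: 4^(4 + 1) + 4^4 = 1280; next = 1279

3^(3 + 1) + 3^3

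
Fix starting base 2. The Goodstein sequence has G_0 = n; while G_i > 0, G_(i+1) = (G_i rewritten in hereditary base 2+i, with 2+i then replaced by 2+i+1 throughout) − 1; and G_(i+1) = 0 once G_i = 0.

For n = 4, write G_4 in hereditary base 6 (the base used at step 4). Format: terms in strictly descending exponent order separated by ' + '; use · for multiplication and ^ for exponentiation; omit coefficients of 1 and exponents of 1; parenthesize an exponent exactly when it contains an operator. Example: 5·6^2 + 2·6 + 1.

2·6^2 + 6 + 5

[0] 4 ≡ 2^2 (base 2). Lift 3: 27. −1: 26.
[1] 26 ≡ 2·3^2 + 2·3 + 2 (base 3). Lift 4: 42. −1: 41.
[2] 41 ≡ 2·4^2 + 2·4 + 1 (base 4). Lift 5: 61. −1: 60.
[3] 60 ≡ 2·5^2 + 2·5 (base 5). Lift 6: 84. −1: 83.
[4] 83 ≡ 2·6^2 + 6 + 5 (base 6). Lift 7: 110. −1: 109.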